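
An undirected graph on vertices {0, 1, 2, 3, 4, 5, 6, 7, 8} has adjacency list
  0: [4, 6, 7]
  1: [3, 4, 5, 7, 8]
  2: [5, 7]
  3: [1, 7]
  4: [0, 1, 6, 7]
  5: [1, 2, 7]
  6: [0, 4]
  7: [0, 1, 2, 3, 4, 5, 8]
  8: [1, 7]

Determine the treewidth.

A width-2 tree decomposition is:
Bags: B1 = {1, 5, 7}  B2 = {1, 7, 8}  B3 = {2, 5, 7}  B4 = {1, 4, 7}  B5 = {1, 3, 7}  B6 = {0, 4, 7}  B7 = {0, 4, 6}
Tree: B1–B2, B1–B3, B1–B4, B4–B5, B4–B6, B6–B7
The largest bag has 3 vertices, giving width 2; this decomposition certifies tw(G) ≤ 2. Conversely, {0, 4, 6} is a clique of size 3, and the vertices of any clique must share a bag in every tree decomposition; so some bag has ≥ 3 vertices and tw(G) ≥ 2. Combining the bounds, tw(G) = 2.

2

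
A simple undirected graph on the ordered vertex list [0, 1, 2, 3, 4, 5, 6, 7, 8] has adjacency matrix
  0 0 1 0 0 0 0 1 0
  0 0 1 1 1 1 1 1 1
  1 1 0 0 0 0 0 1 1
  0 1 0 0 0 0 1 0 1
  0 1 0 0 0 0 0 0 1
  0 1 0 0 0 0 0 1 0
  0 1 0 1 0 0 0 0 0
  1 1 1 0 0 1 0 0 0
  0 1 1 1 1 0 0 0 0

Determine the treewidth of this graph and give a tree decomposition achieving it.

Treewidth 2.
Bags: B1 = {1, 2, 7}  B2 = {1, 2, 8}  B3 = {1, 3, 8}  B4 = {1, 3, 6}  B5 = {1, 5, 7}  B6 = {1, 4, 8}  B7 = {0, 2, 7}
Tree: B1–B2, B2–B3, B3–B4, B1–B5, B3–B6, B1–B7

The largest bag has 3 vertices, giving width 2; this decomposition certifies tw(G) ≤ 2. Conversely, {0, 2, 7} is a clique of size 3, and the vertices of any clique must share a bag in every tree decomposition; so some bag has ≥ 3 vertices and tw(G) ≥ 2. Hence tw(G) = 2 exactly.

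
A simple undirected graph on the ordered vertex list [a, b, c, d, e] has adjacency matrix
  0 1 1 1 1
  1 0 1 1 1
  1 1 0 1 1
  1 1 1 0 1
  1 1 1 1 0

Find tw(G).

4

A width-4 tree decomposition is:
Bags: B1 = {a, b, c, d, e}
Tree: (single bag)
A single bag containing all 5 vertices is trivially a valid decomposition of width 4. On the other hand G contains the 5-clique {a, b, c, d, e}. A clique must lie in a single bag of any decomposition, so no decomposition can have width below 4. Therefore the treewidth is 4.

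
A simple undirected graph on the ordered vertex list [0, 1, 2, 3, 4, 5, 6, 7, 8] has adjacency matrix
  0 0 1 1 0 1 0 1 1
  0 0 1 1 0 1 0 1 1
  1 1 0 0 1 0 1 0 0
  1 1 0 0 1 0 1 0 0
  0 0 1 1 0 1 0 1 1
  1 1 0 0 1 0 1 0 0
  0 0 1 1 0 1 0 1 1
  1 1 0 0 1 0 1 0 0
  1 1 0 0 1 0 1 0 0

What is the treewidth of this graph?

A width-4 tree decomposition is:
Bags: B1 = {0, 1, 3, 4, 6}  B2 = {0, 1, 2, 4, 6}  B3 = {0, 1, 4, 5, 6}  B4 = {0, 1, 4, 6, 7}  B5 = {0, 1, 4, 6, 8}
Tree: B1–B2, B2–B3, B3–B4, B4–B5
The largest bag has 5 vertices, giving width 4; this decomposition certifies tw(G) ≤ 4. For the lower bound: the 5 vertex sets {3,6}, {0,2}, {1,5}, {4}, {7} are disjoint, each induces a connected subgraph, and every pair is joined by at least one edge of G. Contracting each set to a single vertex therefore yields K_{5} as a minor, and since treewidth is minor-monotone, tw(G) ≥ tw(K_{5}) = 4. Hence tw(G) = 4 exactly.

4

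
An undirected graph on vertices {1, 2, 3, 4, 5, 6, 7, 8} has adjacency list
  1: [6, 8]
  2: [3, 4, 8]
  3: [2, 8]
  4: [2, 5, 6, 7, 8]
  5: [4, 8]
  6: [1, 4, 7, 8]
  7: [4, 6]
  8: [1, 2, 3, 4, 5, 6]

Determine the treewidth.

A width-2 tree decomposition is:
Bags: B1 = {4, 6, 8}  B2 = {2, 4, 8}  B3 = {4, 6, 7}  B4 = {1, 6, 8}  B5 = {2, 3, 8}  B6 = {4, 5, 8}
Tree: B1–B2, B1–B3, B1–B4, B2–B5, B2–B6
Every bag has size at most 3, so the width is 3 − 1 = 2 and tw(G) ≤ 2. On the other hand G contains the 3-clique {1, 6, 8}. A clique must lie in a single bag of any decomposition, so no decomposition can have width below 2. The upper and lower bounds meet at 2, so that is the treewidth.

2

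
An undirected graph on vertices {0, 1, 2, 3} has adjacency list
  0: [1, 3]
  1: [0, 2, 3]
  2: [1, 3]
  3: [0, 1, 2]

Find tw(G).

2

A width-2 tree decomposition is:
Bags: B1 = {0, 1, 3}  B2 = {1, 2, 3}
Tree: B1–B2
The largest bag has 3 vertices, giving width 2; this decomposition certifies tw(G) ≤ 2. On the other hand G contains the 3-clique {0, 1, 3}. A clique must lie in a single bag of any decomposition, so no decomposition can have width below 2. Hence tw(G) = 2 exactly.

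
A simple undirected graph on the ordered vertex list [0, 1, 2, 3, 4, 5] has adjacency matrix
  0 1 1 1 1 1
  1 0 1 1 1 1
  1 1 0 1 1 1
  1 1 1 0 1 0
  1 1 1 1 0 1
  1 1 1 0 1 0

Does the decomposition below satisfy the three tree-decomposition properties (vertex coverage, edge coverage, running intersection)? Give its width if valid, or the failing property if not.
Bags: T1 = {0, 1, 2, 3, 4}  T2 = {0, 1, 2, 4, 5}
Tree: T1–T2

Vertex coverage: the bags together contain {0, 1, 2, 3, 4, 5}, the full vertex set. Edge coverage: each edge of G has both endpoints in at least one bag. Running intersection: for every vertex, the bags containing it form a connected subtree. All three properties hold, so this is a valid tree decomposition of width max|bag| − 1 = 4, and hence tw(G) ≤ 4.

Yes; width 4.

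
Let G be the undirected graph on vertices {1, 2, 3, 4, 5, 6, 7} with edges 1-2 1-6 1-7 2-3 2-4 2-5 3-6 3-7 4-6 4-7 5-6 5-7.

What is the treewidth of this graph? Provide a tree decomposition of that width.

Treewidth 3.
Bags: B1 = {2, 5, 6, 7}  B2 = {2, 3, 6, 7}  B3 = {1, 2, 6, 7}  B4 = {2, 4, 6, 7}
Tree: B1–B2, B2–B3, B3–B4

Every bag has size at most 4, so the width is 4 − 1 = 3 and tw(G) ≤ 3. For the lower bound: the 4 vertex sets {2,5}, {3,7}, {6}, {1} are disjoint, each induces a connected subgraph, and every pair is joined by at least one edge of G. Contracting each set to a single vertex therefore yields K_{4} as a minor, and since treewidth is minor-monotone, tw(G) ≥ tw(K_{4}) = 3. Hence tw(G) = 3 exactly.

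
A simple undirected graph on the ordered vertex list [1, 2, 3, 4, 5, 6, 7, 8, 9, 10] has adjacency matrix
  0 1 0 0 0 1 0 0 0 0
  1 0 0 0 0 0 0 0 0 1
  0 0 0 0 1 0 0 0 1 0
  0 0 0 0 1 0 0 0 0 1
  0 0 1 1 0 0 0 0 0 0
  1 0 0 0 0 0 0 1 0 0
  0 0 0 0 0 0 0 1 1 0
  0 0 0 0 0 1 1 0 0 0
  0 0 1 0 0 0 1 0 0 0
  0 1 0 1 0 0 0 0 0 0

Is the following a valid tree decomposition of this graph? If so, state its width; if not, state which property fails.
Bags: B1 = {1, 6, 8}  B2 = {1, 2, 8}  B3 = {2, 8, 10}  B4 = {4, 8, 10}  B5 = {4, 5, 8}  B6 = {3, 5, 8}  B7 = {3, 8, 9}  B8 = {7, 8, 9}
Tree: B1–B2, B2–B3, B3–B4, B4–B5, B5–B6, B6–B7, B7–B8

Yes; width 2.

Vertex coverage: the bags together contain {1, 2, 3, 4, 5, 6, 7, 8, 9, 10}, the full vertex set. Edge coverage: each edge of G has both endpoints in at least one bag. Running intersection: for every vertex, the bags containing it form a connected subtree. All three properties hold, so this is a valid tree decomposition of width max|bag| − 1 = 2, and hence tw(G) ≤ 2.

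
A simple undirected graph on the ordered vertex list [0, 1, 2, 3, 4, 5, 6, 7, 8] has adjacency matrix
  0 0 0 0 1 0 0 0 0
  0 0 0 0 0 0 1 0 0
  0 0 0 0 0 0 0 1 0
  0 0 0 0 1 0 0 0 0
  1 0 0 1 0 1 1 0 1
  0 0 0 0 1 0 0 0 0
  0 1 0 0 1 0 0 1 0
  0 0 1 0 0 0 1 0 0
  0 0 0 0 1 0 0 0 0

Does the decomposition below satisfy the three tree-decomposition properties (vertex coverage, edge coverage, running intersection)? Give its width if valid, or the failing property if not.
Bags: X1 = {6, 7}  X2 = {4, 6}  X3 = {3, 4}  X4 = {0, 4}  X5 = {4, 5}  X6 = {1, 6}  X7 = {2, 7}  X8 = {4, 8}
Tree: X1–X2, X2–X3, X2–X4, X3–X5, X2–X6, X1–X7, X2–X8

Yes; width 1.

Checking the three conditions: (i) the bags cover all of {0, 1, 2, 3, 4, 5, 6, 7, 8}; (ii) for each edge, some bag contains both endpoints; (iii) the bags containing any fixed vertex form a subtree. All hold, so the decomposition is valid with width 2 − 1 = 1.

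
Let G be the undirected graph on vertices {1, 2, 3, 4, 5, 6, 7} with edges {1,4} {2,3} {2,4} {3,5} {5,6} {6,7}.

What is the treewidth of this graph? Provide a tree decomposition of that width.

Each bag holds 2 vertices, so the decomposition has width 1, which upper-bounds the treewidth. G has an edge, so its treewidth is at least 1. The upper and lower bounds meet at 1, so that is the treewidth.

Treewidth 1.
Bags: B1 = {6, 7}  B2 = {5, 6}  B3 = {3, 5}  B4 = {2, 3}  B5 = {2, 4}  B6 = {1, 4}
Tree: B1–B2, B2–B3, B3–B4, B4–B5, B5–B6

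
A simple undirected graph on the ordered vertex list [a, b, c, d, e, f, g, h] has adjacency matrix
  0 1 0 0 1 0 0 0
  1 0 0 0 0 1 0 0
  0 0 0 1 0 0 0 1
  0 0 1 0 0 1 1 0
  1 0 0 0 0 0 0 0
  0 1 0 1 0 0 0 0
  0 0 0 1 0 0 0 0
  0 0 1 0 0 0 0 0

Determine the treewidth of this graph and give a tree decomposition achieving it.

Every bag has size at most 2, so the width is 2 − 1 = 1 and tw(G) ≤ 1. Since G has at least one edge (e.g. c–d), it is not an edgeless graph, so tw(G) ≥ 1. Combining the bounds, tw(G) = 1.

Treewidth 1.
One optimal decomposition is:
Bags: B1 = {c, d}  B2 = {c, h}  B3 = {d, g}  B4 = {d, f}  B5 = {b, f}  B6 = {a, b}  B7 = {a, e}
Tree: B1–B2, B1–B3, B3–B4, B4–B5, B5–B6, B6–B7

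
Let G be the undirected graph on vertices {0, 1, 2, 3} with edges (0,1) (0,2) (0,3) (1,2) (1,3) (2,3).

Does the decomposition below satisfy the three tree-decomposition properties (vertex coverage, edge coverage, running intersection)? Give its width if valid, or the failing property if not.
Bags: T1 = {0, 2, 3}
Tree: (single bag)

No — vertex 1 appears in no bag.

A tree decomposition must satisfy three properties: every vertex lies in some bag; for every edge, both endpoints lie together in some bag; and for every vertex, the bags containing it form a connected subtree. Here vertex 1 appears in no bag, so the decomposition is invalid.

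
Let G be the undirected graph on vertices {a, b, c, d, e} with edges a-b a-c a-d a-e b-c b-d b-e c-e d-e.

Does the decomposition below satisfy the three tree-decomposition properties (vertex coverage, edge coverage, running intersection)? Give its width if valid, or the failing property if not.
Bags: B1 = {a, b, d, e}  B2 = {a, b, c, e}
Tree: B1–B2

Yes; width 3.

Checking the three conditions: (i) the bags cover all of {a, b, c, d, e}; (ii) for each edge, some bag contains both endpoints; (iii) the bags containing any fixed vertex form a subtree. All hold, so the decomposition is valid with width 4 − 1 = 3.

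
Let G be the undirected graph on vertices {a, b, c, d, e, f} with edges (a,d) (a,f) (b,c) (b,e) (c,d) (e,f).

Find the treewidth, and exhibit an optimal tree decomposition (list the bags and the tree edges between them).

Each bag holds 3 vertices, so the decomposition has width 2, which upper-bounds the treewidth. For the lower bound, G contains the cycle e–b–c–d–a–f–e, so G is not a forest; only forests have treewidth ≤ 1, hence tw(G) ≥ 2. Combining the bounds, tw(G) = 2.

Treewidth 2.
Bags: B1 = {b, c, e}  B2 = {c, d, e}  B3 = {a, d, e}  B4 = {a, e, f}
Tree: B1–B2, B2–B3, B3–B4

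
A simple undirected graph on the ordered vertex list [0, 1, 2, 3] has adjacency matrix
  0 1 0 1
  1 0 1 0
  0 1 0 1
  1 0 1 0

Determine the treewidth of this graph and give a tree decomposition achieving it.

The largest bag has 3 vertices, giving width 2; this decomposition certifies tw(G) ≤ 2. For the lower bound, G contains the cycle 3–0–1–2–3, so G is not a forest; only forests have treewidth ≤ 1, hence tw(G) ≥ 2. Hence tw(G) = 2 exactly.

Treewidth 2.
One optimal decomposition is:
Bags: B1 = {0, 1, 3}  B2 = {1, 2, 3}
Tree: B1–B2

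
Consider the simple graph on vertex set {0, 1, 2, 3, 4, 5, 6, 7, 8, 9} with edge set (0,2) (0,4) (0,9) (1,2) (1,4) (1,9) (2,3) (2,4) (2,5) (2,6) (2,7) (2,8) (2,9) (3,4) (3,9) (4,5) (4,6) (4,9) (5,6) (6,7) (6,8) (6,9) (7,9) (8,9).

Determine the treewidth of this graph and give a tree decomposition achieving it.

Each bag holds 4 vertices, so the decomposition has width 3, which upper-bounds the treewidth. On the other hand G contains the 4-clique {2, 6, 8, 9}. A clique must lie in a single bag of any decomposition, so no decomposition can have width below 3. Hence tw(G) = 3 exactly.

Treewidth 3.
One optimal decomposition is:
Bags: B1 = {2, 3, 4, 9}  B2 = {2, 4, 6, 9}  B3 = {2, 6, 8, 9}  B4 = {2, 6, 7, 9}  B5 = {1, 2, 4, 9}  B6 = {0, 2, 4, 9}  B7 = {2, 4, 5, 6}
Tree: B1–B2, B2–B3, B3–B4, B2–B5, B5–B6, B2–B7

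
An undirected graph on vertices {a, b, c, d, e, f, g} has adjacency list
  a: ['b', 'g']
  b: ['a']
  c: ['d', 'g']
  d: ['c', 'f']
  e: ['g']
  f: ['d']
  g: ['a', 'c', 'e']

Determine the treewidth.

A width-1 tree decomposition is:
Bags: B1 = {c, g}  B2 = {e, g}  B3 = {a, g}  B4 = {c, d}  B5 = {d, f}  B6 = {a, b}
Tree: B1–B2, B1–B3, B1–B4, B4–B5, B3–B6
Each bag holds 2 vertices, so the decomposition has width 1, which upper-bounds the treewidth. G has an edge, so its treewidth is at least 1. Hence tw(G) = 1 exactly.

1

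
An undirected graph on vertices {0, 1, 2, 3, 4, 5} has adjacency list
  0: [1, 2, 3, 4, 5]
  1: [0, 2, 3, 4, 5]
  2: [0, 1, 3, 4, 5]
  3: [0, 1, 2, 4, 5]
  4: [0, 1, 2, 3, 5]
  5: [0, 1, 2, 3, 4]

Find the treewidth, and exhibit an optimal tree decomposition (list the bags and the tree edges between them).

Treewidth 5.
One optimal decomposition is:
Bags: B1 = {0, 1, 2, 3, 4, 5}
Tree: (single bag)

A single bag containing all 6 vertices is trivially a valid decomposition of width 5. Conversely, {0, 1, 2, 3, 4, 5} is a clique of size 6, and the vertices of any clique must share a bag in every tree decomposition; so some bag has ≥ 6 vertices and tw(G) ≥ 5. Combining the bounds, tw(G) = 5.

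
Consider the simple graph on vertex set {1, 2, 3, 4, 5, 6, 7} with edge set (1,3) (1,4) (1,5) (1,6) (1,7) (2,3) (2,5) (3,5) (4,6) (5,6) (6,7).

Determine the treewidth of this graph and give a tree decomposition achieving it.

Each bag holds 3 vertices, so the decomposition has width 2, which upper-bounds the treewidth. For the lower bound, the 3 vertices {1, 3, 5} are pairwise adjacent, and any tree decomposition puts a clique entirely inside one bag — forcing width ≥ 2. Combining the bounds, tw(G) = 2.

Treewidth 2.
One optimal decomposition is:
Bags: B1 = {1, 6, 7}  B2 = {1, 5, 6}  B3 = {1, 3, 5}  B4 = {1, 4, 6}  B5 = {2, 3, 5}
Tree: B1–B2, B2–B3, B2–B4, B3–B5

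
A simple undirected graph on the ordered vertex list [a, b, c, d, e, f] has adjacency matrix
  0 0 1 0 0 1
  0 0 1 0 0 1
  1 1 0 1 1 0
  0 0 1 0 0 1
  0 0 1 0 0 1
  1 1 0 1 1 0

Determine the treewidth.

A width-2 tree decomposition is:
Bags: B1 = {c, d, f}  B2 = {b, c, f}  B3 = {c, e, f}  B4 = {a, c, f}
Tree: B1–B2, B2–B3, B3–B4
The largest bag has 3 vertices, giving width 2; this decomposition certifies tw(G) ≤ 2. The edges d–c–b–f–d form a cycle, so G is not a tree and its treewidth is at least 2. Hence tw(G) = 2 exactly.

2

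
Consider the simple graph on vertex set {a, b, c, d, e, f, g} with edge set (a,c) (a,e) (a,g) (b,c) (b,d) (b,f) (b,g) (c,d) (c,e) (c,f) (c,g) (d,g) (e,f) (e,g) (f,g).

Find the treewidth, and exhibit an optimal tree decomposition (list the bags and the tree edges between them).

Treewidth 3.
One such decomposition:
Bags: B1 = {b, c, f, g}  B2 = {c, e, f, g}  B3 = {b, c, d, g}  B4 = {a, c, e, g}
Tree: B1–B2, B1–B3, B2–B4

Every bag has size at most 4, so the width is 4 − 1 = 3 and tw(G) ≤ 3. Conversely, {b, c, d, g} is a clique of size 4, and the vertices of any clique must share a bag in every tree decomposition; so some bag has ≥ 4 vertices and tw(G) ≥ 3. The upper and lower bounds meet at 3, so that is the treewidth.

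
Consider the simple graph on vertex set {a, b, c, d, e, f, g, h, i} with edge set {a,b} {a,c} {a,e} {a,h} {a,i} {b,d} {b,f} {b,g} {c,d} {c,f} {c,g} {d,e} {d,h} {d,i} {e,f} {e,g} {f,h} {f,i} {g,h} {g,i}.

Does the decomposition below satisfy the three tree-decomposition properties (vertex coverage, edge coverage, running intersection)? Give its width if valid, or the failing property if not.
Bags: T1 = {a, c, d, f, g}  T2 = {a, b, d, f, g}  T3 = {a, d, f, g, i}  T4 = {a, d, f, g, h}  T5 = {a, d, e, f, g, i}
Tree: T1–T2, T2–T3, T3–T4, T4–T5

A tree decomposition must satisfy three properties: every vertex lies in some bag; for every edge, both endpoints lie together in some bag; and for every vertex, the bags containing it form a connected subtree. Here bags containing vertex i are not connected in the tree, so the decomposition is invalid.

No — bags containing vertex i are not connected in the tree.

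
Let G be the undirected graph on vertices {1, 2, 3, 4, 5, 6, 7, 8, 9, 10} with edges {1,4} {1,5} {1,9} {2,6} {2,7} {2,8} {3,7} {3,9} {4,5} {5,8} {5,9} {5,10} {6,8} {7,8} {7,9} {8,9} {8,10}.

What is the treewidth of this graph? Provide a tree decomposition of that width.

Each bag holds 3 vertices, so the decomposition has width 2, which upper-bounds the treewidth. On the other hand G contains the 3-clique {5, 8, 9}. A clique must lie in a single bag of any decomposition, so no decomposition can have width below 2. Combining the bounds, tw(G) = 2.

Treewidth 2.
One optimal decomposition is:
Bags: B1 = {7, 8, 9}  B2 = {5, 8, 9}  B3 = {1, 5, 9}  B4 = {2, 7, 8}  B5 = {2, 6, 8}  B6 = {5, 8, 10}  B7 = {3, 7, 9}  B8 = {1, 4, 5}
Tree: B1–B2, B2–B3, B1–B4, B4–B5, B2–B6, B1–B7, B3–B8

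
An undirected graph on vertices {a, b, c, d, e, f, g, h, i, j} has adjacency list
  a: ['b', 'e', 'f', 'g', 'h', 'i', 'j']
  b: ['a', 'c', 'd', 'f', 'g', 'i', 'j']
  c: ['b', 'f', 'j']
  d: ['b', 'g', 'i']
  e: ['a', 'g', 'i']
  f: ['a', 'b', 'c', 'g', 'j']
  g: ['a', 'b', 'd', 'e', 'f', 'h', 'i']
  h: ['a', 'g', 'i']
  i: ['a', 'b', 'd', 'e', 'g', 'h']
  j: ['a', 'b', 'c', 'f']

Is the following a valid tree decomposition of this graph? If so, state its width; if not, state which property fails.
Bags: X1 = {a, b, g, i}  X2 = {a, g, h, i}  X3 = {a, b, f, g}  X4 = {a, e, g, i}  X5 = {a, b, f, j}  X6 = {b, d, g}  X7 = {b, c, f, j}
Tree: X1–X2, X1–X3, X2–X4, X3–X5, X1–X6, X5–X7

A tree decomposition must satisfy three properties: every vertex lies in some bag; for every edge, both endpoints lie together in some bag; and for every vertex, the bags containing it form a connected subtree. Here edge (i,d) lies in no bag, so the decomposition is invalid.

No — edge (i,d) lies in no bag.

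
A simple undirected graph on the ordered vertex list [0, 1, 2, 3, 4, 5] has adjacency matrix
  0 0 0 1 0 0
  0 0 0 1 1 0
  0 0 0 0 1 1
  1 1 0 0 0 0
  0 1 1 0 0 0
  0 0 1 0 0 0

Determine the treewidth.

A width-1 tree decomposition is:
Bags: B1 = {2, 5}  B2 = {2, 4}  B3 = {1, 4}  B4 = {1, 3}  B5 = {0, 3}
Tree: B1–B2, B2–B3, B3–B4, B4–B5
The largest bag has 2 vertices, giving width 1; this decomposition certifies tw(G) ≤ 1. Any graph with an edge has treewidth ≥ 1, and G has the edge 5–2. Combining the bounds, tw(G) = 1.

1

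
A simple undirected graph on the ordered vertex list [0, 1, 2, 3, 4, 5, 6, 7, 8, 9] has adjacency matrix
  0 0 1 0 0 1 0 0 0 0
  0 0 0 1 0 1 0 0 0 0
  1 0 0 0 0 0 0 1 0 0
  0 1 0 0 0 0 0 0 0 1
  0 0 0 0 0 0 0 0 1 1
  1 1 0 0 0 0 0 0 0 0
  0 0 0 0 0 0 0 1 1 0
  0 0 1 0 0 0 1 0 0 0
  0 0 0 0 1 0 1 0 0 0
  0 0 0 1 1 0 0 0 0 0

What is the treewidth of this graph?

A width-2 tree decomposition is:
Bags: B1 = {1, 3, 9}  B2 = {1, 5, 9}  B3 = {0, 5, 9}  B4 = {0, 2, 9}  B5 = {2, 7, 9}  B6 = {6, 7, 9}  B7 = {6, 8, 9}  B8 = {4, 8, 9}
Tree: B1–B2, B2–B3, B3–B4, B4–B5, B5–B6, B6–B7, B7–B8
Every bag has size at most 3, so the width is 3 − 1 = 2 and tw(G) ≤ 2. For the lower bound, G contains the cycle 9–3–1–5–0–2–7–6–8–4–9, so G is not a forest; only forests have treewidth ≤ 1, hence tw(G) ≥ 2. The upper and lower bounds meet at 2, so that is the treewidth.

2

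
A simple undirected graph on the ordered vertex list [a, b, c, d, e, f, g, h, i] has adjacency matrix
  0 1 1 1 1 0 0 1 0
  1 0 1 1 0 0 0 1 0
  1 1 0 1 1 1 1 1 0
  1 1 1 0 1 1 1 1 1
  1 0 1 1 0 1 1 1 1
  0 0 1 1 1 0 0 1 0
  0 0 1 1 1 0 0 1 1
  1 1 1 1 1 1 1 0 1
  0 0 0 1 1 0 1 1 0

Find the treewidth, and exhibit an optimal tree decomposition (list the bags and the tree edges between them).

Treewidth 4.
One optimal decomposition is:
Bags: B1 = {d, e, g, h, i}  B2 = {c, d, e, g, h}  B3 = {a, c, d, e, h}  B4 = {c, d, e, f, h}  B5 = {a, b, c, d, h}
Tree: B1–B2, B2–B3, B2–B4, B3–B5

The largest bag has 5 vertices, giving width 4; this decomposition certifies tw(G) ≤ 4. For the lower bound, the 5 vertices {c, d, e, g, h} are pairwise adjacent, and any tree decomposition puts a clique entirely inside one bag — forcing width ≥ 4. Hence tw(G) = 4 exactly.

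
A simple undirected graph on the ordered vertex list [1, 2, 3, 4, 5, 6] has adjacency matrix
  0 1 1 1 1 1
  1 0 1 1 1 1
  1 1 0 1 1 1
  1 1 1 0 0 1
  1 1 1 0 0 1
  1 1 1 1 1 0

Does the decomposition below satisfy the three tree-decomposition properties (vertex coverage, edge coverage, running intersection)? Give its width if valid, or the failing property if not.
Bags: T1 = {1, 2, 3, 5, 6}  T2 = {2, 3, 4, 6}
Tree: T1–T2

A tree decomposition must satisfy three properties: every vertex lies in some bag; for every edge, both endpoints lie together in some bag; and for every vertex, the bags containing it form a connected subtree. Here edge (1,4) lies in no bag, so the decomposition is invalid.

No — edge (1,4) lies in no bag.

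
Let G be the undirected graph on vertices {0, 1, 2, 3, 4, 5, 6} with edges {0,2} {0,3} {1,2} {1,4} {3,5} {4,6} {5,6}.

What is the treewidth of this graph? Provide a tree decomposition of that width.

Each bag holds 3 vertices, so the decomposition has width 2, which upper-bounds the treewidth. For the lower bound, G contains the cycle 6–5–3–0–2–1–4–6, so G is not a forest; only forests have treewidth ≤ 1, hence tw(G) ≥ 2. Therefore the treewidth is 2.

Treewidth 2.
Bags: B1 = {3, 5, 6}  B2 = {0, 3, 6}  B3 = {0, 2, 6}  B4 = {1, 2, 6}  B5 = {1, 4, 6}
Tree: B1–B2, B2–B3, B3–B4, B4–B5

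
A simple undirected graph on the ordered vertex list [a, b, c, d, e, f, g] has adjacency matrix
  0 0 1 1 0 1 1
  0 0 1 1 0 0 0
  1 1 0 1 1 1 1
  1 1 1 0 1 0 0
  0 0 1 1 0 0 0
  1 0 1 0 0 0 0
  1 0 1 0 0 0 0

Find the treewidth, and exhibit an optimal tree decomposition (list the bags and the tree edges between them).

Treewidth 2.
Bags: B1 = {c, d, e}  B2 = {b, c, d}  B3 = {a, c, d}  B4 = {a, c, f}  B5 = {a, c, g}
Tree: B1–B2, B2–B3, B3–B4, B3–B5

Every bag has size at most 3, so the width is 3 − 1 = 2 and tw(G) ≤ 2. For the lower bound, the 3 vertices {c, d, e} are pairwise adjacent, and any tree decomposition puts a clique entirely inside one bag — forcing width ≥ 2. Hence tw(G) = 2 exactly.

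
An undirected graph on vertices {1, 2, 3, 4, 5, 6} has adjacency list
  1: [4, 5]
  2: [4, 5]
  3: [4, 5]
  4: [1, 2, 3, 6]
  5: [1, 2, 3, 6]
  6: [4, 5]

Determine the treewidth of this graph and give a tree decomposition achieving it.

Treewidth 2.
One optimal decomposition is:
Bags: B1 = {2, 4, 5}  B2 = {1, 4, 5}  B3 = {4, 5, 6}  B4 = {3, 4, 5}
Tree: B1–B2, B2–B3, B3–B4

Each bag holds 3 vertices, so the decomposition has width 2, which upper-bounds the treewidth. Since 4–2–5–1–4 is a cycle in G, G is not acyclic. Forests are exactly the graphs of treewidth ≤ 1, so tw(G) ≥ 2. The upper and lower bounds meet at 2, so that is the treewidth.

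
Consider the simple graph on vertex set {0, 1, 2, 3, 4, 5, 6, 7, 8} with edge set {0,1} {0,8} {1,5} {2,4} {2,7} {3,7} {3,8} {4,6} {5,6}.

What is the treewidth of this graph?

A width-2 tree decomposition is:
Bags: B1 = {3, 7, 8}  B2 = {2, 7, 8}  B3 = {2, 4, 8}  B4 = {4, 6, 8}  B5 = {5, 6, 8}  B6 = {1, 5, 8}  B7 = {0, 1, 8}
Tree: B1–B2, B2–B3, B3–B4, B4–B5, B5–B6, B6–B7
Every bag has size at most 3, so the width is 3 − 1 = 2 and tw(G) ≤ 2. Since 8–3–7–2–4–6–5–1–0–8 is a cycle in G, G is not acyclic. Forests are exactly the graphs of treewidth ≤ 1, so tw(G) ≥ 2. Therefore the treewidth is 2.

2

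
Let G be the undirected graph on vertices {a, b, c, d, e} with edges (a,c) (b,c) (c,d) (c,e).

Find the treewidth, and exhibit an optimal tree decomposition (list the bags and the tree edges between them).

Every bag has size at most 2, so the width is 2 − 1 = 1 and tw(G) ≤ 1. Since G has at least one edge (e.g. a–c), it is not an edgeless graph, so tw(G) ≥ 1. The upper and lower bounds meet at 1, so that is the treewidth.

Treewidth 1.
Bags: B1 = {a, c}  B2 = {c, d}  B3 = {b, c}  B4 = {c, e}
Tree: B1–B2, B2–B3, B1–B4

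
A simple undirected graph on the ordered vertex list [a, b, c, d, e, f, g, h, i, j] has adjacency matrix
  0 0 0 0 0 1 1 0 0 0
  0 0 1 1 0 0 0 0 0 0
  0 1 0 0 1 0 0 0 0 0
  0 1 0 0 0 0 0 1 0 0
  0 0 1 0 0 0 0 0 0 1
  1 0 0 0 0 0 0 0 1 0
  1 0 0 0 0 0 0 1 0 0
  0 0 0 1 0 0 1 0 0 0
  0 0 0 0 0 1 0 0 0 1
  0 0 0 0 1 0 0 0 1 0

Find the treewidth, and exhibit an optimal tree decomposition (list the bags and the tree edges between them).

Every bag has size at most 3, so the width is 3 − 1 = 2 and tw(G) ≤ 2. The edges j–i–f–a–g–h–d–b–c–e–j form a cycle, so G is not a tree and its treewidth is at least 2. Hence tw(G) = 2 exactly.

Treewidth 2.
One optimal decomposition is:
Bags: B1 = {f, i, j}  B2 = {a, f, j}  B3 = {a, g, j}  B4 = {g, h, j}  B5 = {d, h, j}  B6 = {b, d, j}  B7 = {b, c, j}  B8 = {c, e, j}
Tree: B1–B2, B2–B3, B3–B4, B4–B5, B5–B6, B6–B7, B7–B8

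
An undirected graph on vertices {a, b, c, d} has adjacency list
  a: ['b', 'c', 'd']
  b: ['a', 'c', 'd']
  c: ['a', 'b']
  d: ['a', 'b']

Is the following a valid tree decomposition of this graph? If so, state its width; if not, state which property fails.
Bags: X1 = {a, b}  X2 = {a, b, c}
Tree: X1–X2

A tree decomposition must satisfy three properties: every vertex lies in some bag; for every edge, both endpoints lie together in some bag; and for every vertex, the bags containing it form a connected subtree. Here vertex d appears in no bag, so the decomposition is invalid.

No — vertex d appears in no bag.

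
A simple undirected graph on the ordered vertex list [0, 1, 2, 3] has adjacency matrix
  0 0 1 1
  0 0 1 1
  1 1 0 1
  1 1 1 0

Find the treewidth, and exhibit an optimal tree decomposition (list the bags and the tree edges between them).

The largest bag has 3 vertices, giving width 2; this decomposition certifies tw(G) ≤ 2. Conversely, {0, 2, 3} is a clique of size 3, and the vertices of any clique must share a bag in every tree decomposition; so some bag has ≥ 3 vertices and tw(G) ≥ 2. Hence tw(G) = 2 exactly.

Treewidth 2.
One optimal decomposition is:
Bags: B1 = {1, 2, 3}  B2 = {0, 2, 3}
Tree: B1–B2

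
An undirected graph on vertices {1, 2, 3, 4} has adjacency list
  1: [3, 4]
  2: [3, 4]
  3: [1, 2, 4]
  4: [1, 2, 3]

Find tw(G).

A width-2 tree decomposition is:
Bags: B1 = {1, 3, 4}  B2 = {2, 3, 4}
Tree: B1–B2
The largest bag has 3 vertices, giving width 2; this decomposition certifies tw(G) ≤ 2. On the other hand G contains the 3-clique {1, 3, 4}. A clique must lie in a single bag of any decomposition, so no decomposition can have width below 2. The upper and lower bounds meet at 2, so that is the treewidth.

2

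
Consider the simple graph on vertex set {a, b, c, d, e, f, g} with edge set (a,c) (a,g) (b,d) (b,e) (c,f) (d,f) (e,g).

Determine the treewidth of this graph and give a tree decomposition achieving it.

Treewidth 2.
One such decomposition:
Bags: B1 = {a, e, g}  B2 = {a, c, e}  B3 = {c, e, f}  B4 = {d, e, f}  B5 = {b, d, e}
Tree: B1–B2, B2–B3, B3–B4, B4–B5

The largest bag has 3 vertices, giving width 2; this decomposition certifies tw(G) ≤ 2. For the lower bound, G contains the cycle e–g–a–c–f–d–b–e, so G is not a forest; only forests have treewidth ≤ 1, hence tw(G) ≥ 2. Therefore the treewidth is 2.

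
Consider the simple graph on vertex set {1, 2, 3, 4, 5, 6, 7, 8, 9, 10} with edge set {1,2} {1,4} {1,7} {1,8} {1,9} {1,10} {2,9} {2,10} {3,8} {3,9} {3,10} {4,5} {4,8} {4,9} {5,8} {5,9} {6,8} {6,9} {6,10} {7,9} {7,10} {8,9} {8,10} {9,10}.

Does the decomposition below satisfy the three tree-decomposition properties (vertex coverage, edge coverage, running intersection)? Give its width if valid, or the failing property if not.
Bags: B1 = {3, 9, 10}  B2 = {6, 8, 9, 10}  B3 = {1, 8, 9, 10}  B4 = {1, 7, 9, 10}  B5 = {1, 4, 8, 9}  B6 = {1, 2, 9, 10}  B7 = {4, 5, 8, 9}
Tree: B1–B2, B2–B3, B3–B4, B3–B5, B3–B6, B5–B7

A tree decomposition must satisfy three properties: every vertex lies in some bag; for every edge, both endpoints lie together in some bag; and for every vertex, the bags containing it form a connected subtree. Here edge (8,3) lies in no bag, so the decomposition is invalid.

No — edge (8,3) lies in no bag.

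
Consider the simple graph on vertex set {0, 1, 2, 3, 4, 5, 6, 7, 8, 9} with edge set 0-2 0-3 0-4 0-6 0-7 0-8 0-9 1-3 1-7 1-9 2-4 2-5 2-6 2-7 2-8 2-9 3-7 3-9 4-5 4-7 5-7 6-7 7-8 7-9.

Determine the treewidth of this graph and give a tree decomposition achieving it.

Every bag has size at most 4, so the width is 4 − 1 = 3 and tw(G) ≤ 3. On the other hand G contains the 4-clique {0, 2, 7, 8}. A clique must lie in a single bag of any decomposition, so no decomposition can have width below 3. Hence tw(G) = 3 exactly.

Treewidth 3.
Bags: B1 = {0, 2, 7, 8}  B2 = {0, 2, 7, 9}  B3 = {0, 3, 7, 9}  B4 = {0, 2, 4, 7}  B5 = {0, 2, 6, 7}  B6 = {1, 3, 7, 9}  B7 = {2, 4, 5, 7}
Tree: B1–B2, B2–B3, B1–B4, B1–B5, B3–B6, B4–B7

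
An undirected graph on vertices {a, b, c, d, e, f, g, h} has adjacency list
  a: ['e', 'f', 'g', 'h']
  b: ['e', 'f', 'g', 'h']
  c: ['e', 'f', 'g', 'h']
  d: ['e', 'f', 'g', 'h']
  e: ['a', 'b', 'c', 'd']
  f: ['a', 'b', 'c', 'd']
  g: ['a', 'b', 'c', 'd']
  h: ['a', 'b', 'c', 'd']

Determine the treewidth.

4

A width-4 tree decomposition is:
Bags: B1 = {a, b, c, d, h}  B2 = {a, b, c, d, f}  B3 = {a, b, c, d, e}  B4 = {a, b, c, d, g}
Tree: B1–B2, B2–B3, B3–B4
The largest bag has 5 vertices, giving width 4; this decomposition certifies tw(G) ≤ 4. For the lower bound: the 5 vertex sets {d,h}, {c,f}, {b,e}, {a}, {g} are disjoint, each induces a connected subgraph, and every pair is joined by at least one edge of G. Contracting each set to a single vertex therefore yields K_{5} as a minor, and since treewidth is minor-monotone, tw(G) ≥ tw(K_{5}) = 4. The upper and lower bounds meet at 4, so that is the treewidth.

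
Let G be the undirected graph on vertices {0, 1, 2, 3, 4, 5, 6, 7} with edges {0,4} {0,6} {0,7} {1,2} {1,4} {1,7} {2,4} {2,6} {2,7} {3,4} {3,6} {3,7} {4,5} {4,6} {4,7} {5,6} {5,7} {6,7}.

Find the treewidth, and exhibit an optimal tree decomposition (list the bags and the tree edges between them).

Treewidth 3.
One optimal decomposition is:
Bags: B1 = {0, 4, 6, 7}  B2 = {3, 4, 6, 7}  B3 = {4, 5, 6, 7}  B4 = {2, 4, 6, 7}  B5 = {1, 2, 4, 7}
Tree: B1–B2, B1–B3, B3–B4, B4–B5

Every bag has size at most 4, so the width is 4 − 1 = 3 and tw(G) ≤ 3. On the other hand G contains the 4-clique {1, 2, 4, 7}. A clique must lie in a single bag of any decomposition, so no decomposition can have width below 3. Combining the bounds, tw(G) = 3.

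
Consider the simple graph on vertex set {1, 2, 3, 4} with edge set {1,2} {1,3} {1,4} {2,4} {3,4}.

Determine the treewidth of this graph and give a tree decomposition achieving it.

Treewidth 2.
One optimal decomposition is:
Bags: B1 = {1, 2, 4}  B2 = {1, 3, 4}
Tree: B1–B2

The largest bag has 3 vertices, giving width 2; this decomposition certifies tw(G) ≤ 2. On the other hand G contains the 3-clique {1, 2, 4}. A clique must lie in a single bag of any decomposition, so no decomposition can have width below 2. Combining the bounds, tw(G) = 2.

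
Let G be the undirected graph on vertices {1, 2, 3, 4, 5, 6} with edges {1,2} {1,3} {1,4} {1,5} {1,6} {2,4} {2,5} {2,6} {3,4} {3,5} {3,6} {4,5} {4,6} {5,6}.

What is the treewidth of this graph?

A width-4 tree decomposition is:
Bags: B1 = {1, 3, 4, 5, 6}  B2 = {1, 2, 4, 5, 6}
Tree: B1–B2
Every bag has size at most 5, so the width is 5 − 1 = 4 and tw(G) ≤ 4. On the other hand G contains the 5-clique {1, 2, 4, 5, 6}. A clique must lie in a single bag of any decomposition, so no decomposition can have width below 4. Combining the bounds, tw(G) = 4.

4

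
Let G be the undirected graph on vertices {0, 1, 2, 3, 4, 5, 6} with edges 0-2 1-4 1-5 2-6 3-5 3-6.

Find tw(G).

1

A width-1 tree decomposition is:
Bags: B1 = {0, 2}  B2 = {2, 6}  B3 = {3, 6}  B4 = {3, 5}  B5 = {1, 5}  B6 = {1, 4}
Tree: B1–B2, B2–B3, B3–B4, B4–B5, B5–B6
Every bag has size at most 2, so the width is 2 − 1 = 1 and tw(G) ≤ 1. Since G has at least one edge (e.g. 0–2), it is not an edgeless graph, so tw(G) ≥ 1. Hence tw(G) = 1 exactly.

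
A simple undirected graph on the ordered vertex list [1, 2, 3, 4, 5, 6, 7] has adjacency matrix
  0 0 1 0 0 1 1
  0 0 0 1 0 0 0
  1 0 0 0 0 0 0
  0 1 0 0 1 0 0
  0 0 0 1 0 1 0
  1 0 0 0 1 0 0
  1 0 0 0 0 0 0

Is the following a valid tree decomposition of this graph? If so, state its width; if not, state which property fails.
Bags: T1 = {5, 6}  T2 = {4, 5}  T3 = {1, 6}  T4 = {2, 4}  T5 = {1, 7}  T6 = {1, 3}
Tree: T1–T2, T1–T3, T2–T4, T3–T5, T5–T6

Yes; width 1.

Every vertex of G appears in some bag (union = {1, 2, 3, 4, 5, 6, 7}); every edge is covered by a bag; and for each vertex v the set of bags containing v is connected in the bag tree. The decomposition is therefore valid. The largest bag has 2 vertices, so the width is 1.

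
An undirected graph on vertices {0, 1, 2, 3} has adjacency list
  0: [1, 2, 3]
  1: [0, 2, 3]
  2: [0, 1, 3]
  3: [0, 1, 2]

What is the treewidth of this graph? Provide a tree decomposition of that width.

A single bag containing all 4 vertices is trivially a valid decomposition of width 3. For the lower bound, the 4 vertices {0, 1, 2, 3} are pairwise adjacent, and any tree decomposition puts a clique entirely inside one bag — forcing width ≥ 3. The upper and lower bounds meet at 3, so that is the treewidth.

Treewidth 3.
Bags: B1 = {0, 1, 2, 3}
Tree: (single bag)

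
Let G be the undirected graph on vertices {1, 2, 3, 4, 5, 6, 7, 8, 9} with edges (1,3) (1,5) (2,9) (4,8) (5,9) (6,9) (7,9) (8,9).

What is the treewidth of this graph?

A width-1 tree decomposition is:
Bags: B1 = {5, 9}  B2 = {2, 9}  B3 = {8, 9}  B4 = {6, 9}  B5 = {1, 5}  B6 = {1, 3}  B7 = {4, 8}  B8 = {7, 9}
Tree: B1–B2, B2–B3, B2–B4, B1–B5, B5–B6, B3–B7, B1–B8
The largest bag has 2 vertices, giving width 1; this decomposition certifies tw(G) ≤ 1. Since G has at least one edge (e.g. 5–9), it is not an edgeless graph, so tw(G) ≥ 1. Therefore the treewidth is 1.

1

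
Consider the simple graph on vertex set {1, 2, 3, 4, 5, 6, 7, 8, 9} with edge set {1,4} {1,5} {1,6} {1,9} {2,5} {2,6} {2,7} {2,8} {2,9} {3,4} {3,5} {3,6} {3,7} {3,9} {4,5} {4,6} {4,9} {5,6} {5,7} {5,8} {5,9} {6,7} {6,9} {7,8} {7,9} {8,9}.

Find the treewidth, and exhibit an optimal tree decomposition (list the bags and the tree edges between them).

The largest bag has 5 vertices, giving width 4; this decomposition certifies tw(G) ≤ 4. Conversely, {2, 5, 7, 8, 9} is a clique of size 5, and the vertices of any clique must share a bag in every tree decomposition; so some bag has ≥ 5 vertices and tw(G) ≥ 4. Hence tw(G) = 4 exactly.

Treewidth 4.
Bags: B1 = {2, 5, 7, 8, 9}  B2 = {2, 5, 6, 7, 9}  B3 = {3, 5, 6, 7, 9}  B4 = {3, 4, 5, 6, 9}  B5 = {1, 4, 5, 6, 9}
Tree: B1–B2, B2–B3, B3–B4, B4–B5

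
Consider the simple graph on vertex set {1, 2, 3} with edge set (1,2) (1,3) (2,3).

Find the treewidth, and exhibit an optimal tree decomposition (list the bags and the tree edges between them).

A single bag containing all 3 vertices is trivially a valid decomposition of width 2. For the lower bound, the 3 vertices {1, 2, 3} are pairwise adjacent, and any tree decomposition puts a clique entirely inside one bag — forcing width ≥ 2. Hence tw(G) = 2 exactly.

Treewidth 2.
Bags: B1 = {1, 2, 3}
Tree: (single bag)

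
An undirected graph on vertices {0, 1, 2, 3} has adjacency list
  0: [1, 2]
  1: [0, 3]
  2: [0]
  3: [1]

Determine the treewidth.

1

A width-1 tree decomposition is:
Bags: B1 = {1, 3}  B2 = {0, 1}  B3 = {0, 2}
Tree: B1–B2, B2–B3
Each bag holds 2 vertices, so the decomposition has width 1, which upper-bounds the treewidth. Any graph with an edge has treewidth ≥ 1, and G has the edge 3–1. Combining the bounds, tw(G) = 1.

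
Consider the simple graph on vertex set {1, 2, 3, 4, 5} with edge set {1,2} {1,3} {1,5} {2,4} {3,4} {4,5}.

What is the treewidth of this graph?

2

A width-2 tree decomposition is:
Bags: B1 = {1, 3, 4}  B2 = {1, 2, 4}  B3 = {1, 4, 5}
Tree: B1–B2, B2–B3
Each bag holds 3 vertices, so the decomposition has width 2, which upper-bounds the treewidth. Since 3–1–2–4–3 is a cycle in G, G is not acyclic. Forests are exactly the graphs of treewidth ≤ 1, so tw(G) ≥ 2. Hence tw(G) = 2 exactly.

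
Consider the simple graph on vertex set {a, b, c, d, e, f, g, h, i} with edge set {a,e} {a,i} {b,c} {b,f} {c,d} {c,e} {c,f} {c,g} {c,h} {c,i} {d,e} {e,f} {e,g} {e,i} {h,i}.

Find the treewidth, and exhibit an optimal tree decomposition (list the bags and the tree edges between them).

The largest bag has 3 vertices, giving width 2; this decomposition certifies tw(G) ≤ 2. Conversely, {c, d, e} is a clique of size 3, and the vertices of any clique must share a bag in every tree decomposition; so some bag has ≥ 3 vertices and tw(G) ≥ 2. Combining the bounds, tw(G) = 2.

Treewidth 2.
One optimal decomposition is:
Bags: B1 = {c, e, i}  B2 = {a, e, i}  B3 = {c, h, i}  B4 = {c, e, f}  B5 = {c, e, g}  B6 = {b, c, f}  B7 = {c, d, e}
Tree: B1–B2, B1–B3, B1–B4, B1–B5, B4–B6, B1–B7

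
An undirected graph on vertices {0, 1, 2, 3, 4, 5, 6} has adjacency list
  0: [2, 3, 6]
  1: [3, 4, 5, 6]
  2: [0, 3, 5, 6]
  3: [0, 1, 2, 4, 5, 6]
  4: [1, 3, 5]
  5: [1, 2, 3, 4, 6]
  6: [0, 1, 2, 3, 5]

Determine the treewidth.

3

A width-3 tree decomposition is:
Bags: B1 = {2, 3, 5, 6}  B2 = {1, 3, 5, 6}  B3 = {0, 2, 3, 6}  B4 = {1, 3, 4, 5}
Tree: B1–B2, B1–B3, B2–B4
Each bag holds 4 vertices, so the decomposition has width 3, which upper-bounds the treewidth. Conversely, {0, 2, 3, 6} is a clique of size 4, and the vertices of any clique must share a bag in every tree decomposition; so some bag has ≥ 4 vertices and tw(G) ≥ 3. The upper and lower bounds meet at 3, so that is the treewidth.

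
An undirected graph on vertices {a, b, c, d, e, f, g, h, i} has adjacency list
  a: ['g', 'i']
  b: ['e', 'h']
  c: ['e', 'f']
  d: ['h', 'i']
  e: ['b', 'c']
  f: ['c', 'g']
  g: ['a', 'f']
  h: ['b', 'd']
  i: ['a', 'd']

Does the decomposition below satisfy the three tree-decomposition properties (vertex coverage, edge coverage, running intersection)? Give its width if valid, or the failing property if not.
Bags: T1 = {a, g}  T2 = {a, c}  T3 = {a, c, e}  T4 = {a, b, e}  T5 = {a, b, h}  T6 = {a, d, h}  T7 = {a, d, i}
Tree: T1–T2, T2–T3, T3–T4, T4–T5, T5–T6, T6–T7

A tree decomposition must satisfy three properties: every vertex lies in some bag; for every edge, both endpoints lie together in some bag; and for every vertex, the bags containing it form a connected subtree. Here vertex f appears in no bag, so the decomposition is invalid.

No — vertex f appears in no bag.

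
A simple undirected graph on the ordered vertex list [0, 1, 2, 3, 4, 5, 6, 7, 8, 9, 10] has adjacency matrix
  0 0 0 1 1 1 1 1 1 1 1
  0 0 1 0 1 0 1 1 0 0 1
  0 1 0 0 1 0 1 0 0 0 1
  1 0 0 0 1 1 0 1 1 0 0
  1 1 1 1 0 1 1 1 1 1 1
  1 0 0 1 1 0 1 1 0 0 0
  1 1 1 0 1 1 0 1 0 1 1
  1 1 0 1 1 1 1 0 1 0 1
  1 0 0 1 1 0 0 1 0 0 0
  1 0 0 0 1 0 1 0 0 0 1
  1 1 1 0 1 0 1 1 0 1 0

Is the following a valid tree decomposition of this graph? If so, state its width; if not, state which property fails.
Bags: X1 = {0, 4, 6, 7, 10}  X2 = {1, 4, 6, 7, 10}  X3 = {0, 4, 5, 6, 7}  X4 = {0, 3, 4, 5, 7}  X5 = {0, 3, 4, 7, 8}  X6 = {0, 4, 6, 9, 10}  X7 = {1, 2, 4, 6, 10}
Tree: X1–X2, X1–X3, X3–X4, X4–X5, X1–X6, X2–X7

Yes; width 4.

Checking the three conditions: (i) the bags cover all of {0, 1, 2, 3, 4, 5, 6, 7, 8, 9, 10}; (ii) for each edge, some bag contains both endpoints; (iii) the bags containing any fixed vertex form a subtree. All hold, so the decomposition is valid with width 5 − 1 = 4.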